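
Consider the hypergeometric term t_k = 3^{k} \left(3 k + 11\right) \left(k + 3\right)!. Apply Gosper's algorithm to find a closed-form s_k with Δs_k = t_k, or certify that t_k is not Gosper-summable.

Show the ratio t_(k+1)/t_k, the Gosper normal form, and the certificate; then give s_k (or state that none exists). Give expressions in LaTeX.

Compute t_(k+1)/t_k: get 3*(k + 4)*(3*k + 14)/(3*k + 11).
Gosper form: A/B · C(k+1)/C(k) with A=3*k + 12, B=1, C=k + 11/3.
f must satisfy (3*k + 12)·f(k+1) − (1)·f(k) = k + 11/3.
d = 0 from the (1,0,1) case.
Match coefficients ⇒ f(k) = 1/3.
Get s_k = R·t_k = 3**k*factorial(k + 3) with R(k) = B(k−1)f(k)/C(k) = 1/(3*k + 11).
Check: Δs_k = 3**k*(3*k + 11)*factorial(k + 3). ✓

s_k = 3^{k} \left(k + 3\right)!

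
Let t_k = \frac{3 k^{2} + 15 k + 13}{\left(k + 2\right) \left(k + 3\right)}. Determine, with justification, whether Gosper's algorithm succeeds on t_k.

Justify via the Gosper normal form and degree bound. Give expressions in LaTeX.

Yes. s_k = \frac{k \left(6 k + 7\right)}{2 \left(k + 2\right)}.

Ratio r(k) = (k + 2)*(15*k + 3*(k + 1)**2 + 28)/((k + 4)*(3*k**2 + 15*k + 13)).
A = k + 2, B = k + 4, C = k**2 + 5*k + 13/3.
f must satisfy (k + 2)·f(k+1) − (k + 3)·f(k) = k**2 + 5*k + 13/3.
d = 2 from the (1,1,2) case.
Solving with deg f ≤ 2: f(k) = k*(6*k + 7)/6.
So s_k = (B(k−1)f/C)·t_k = (k*(k + 3)*(6*k + 7)/(2*(3*k**2 + 15*k + 13)))·t_k = k*(6*k + 7)/(2*(k + 2)).
Check: Δs_k = (3*k**2 + 15*k + 13)/(k**2 + 5*k + 6). ✓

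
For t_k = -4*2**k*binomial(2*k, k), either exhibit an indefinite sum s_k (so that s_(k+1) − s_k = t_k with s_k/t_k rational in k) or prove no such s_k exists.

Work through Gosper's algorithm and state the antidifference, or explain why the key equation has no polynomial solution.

Compute t_(k+1)/t_k: get 4*(2*k + 1)/(k + 1).
Normal form (A,B,C) = (8*k + 4, k + 1, 1).
Key eq: (8*k + 4)·f(k+1) = (k)·f(k) + (1).
Degrees (1,1,0) ⇒ d ≤ -1.
Negative degree bound (-1): no f exists, t_k not Gosper-summable.

not Gosper-summable; s_k does not exist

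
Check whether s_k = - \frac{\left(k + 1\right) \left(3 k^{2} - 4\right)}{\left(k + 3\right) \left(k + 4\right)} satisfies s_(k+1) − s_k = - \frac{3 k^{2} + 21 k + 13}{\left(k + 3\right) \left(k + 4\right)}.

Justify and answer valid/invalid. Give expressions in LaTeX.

s_(k+1) = -(k + 2)*(3*(k + 1)**2 - 4)/((k + 4)*(k + 5))
s_(k+1) − s_k = (-3*k**3 - 36*k**2 - 55*k - 14)/(k**3 + 12*k**2 + 47*k + 60)
(s_(k+1) − s_k) − t_k = 3*(21*k + 17)/(k**3 + 12*k**2 + 47*k + 60)

Invalid: residual \frac{3 \left(21 k + 17\right)}{k^{3} + 12 k^{2} + 47 k + 60} ≠ 0.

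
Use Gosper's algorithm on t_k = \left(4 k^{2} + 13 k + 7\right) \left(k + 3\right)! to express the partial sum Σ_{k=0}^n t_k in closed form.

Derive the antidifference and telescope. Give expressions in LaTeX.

S(n) = 4 n \left(n + 4\right)! + \left(n + 4\right)! + 18

Ratio r(k) = (k + 4)*(13*k + 4*(k + 1)**2 + 20)/(4*k**2 + 13*k + 7).
A = k + 4, B = 1, C = k**2 + 13*k/4 + 7/4.
Set up (k + 4)·f(k+1) − (1)·f(k) − (k**2 + 13*k/4 + 7/4) = 0.
From deg A=1, deg B=0, deg C=2: d=1.
Solving with deg f ≤ 1: f(k) = (4*k - 3)/4.
So s_k = (B(k−1)f/C)·t_k = ((4*k - 3)/(4*k**2 + 13*k + 7))·t_k = (4*k - 3)*factorial(k + 3).
Check: Δs_k = (4*k**2 + 13*k + 7)*factorial(k + 3). ✓
Evaluate: s_(n+1) = (4*n + 1)*factorial(n + 4); subtract s_(0) = -18 ⇒ S(n) = 4*n*factorial(n + 4) + factorial(n + 4) + 18.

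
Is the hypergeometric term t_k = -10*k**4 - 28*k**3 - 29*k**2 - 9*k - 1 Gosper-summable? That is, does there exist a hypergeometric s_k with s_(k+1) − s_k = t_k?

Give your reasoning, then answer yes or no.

Yes. s_k = k*(-2*k**4 - 2*k**3 + k**2 + 3*k - 1).

Ratio r(k) = (10*k**4 + 68*k**3 + 173*k**2 + 191*k + 77)/(10*k**4 + 28*k**3 + 29*k**2 + 9*k + 1).
Factor: A=1; B=1; C=k**4 + 14*k**3/5 + 29*k**2/10 + 9*k/10 + 1/10.
Key eq: (1)·f(k+1) = (1)·f(k) + (k**4 + 14*k**3/5 + 29*k**2/10 + 9*k/10 + 1/10).
Degrees (0,0,4) ⇒ d ≤ 5.
Match coefficients ⇒ f(k) = k*(2*k**4 + 2*k**3 - k**2 - 3*k + 1)/10.
So s_k = (B(k−1)f/C)·t_k = (k*(2*k**4 + 2*k**3 - k**2 - 3*k + 1)/(10*k**4 + 28*k**3 + 29*k**2 + 9*k + 1))·t_k = k*(-2*k**4 - 2*k**3 + k**2 + 3*k - 1).
Verify: -10*k**4 - 28*k**3 - 29*k**2 - 9*k - 1 matches t_k.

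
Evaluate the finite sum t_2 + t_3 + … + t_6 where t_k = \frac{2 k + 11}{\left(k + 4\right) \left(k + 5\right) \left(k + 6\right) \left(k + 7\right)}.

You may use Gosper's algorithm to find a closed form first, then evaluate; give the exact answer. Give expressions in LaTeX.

t_(k+1)/t_k = (k + 4)*(2*k + 13)/((k + 8)*(2*k + 11)).
A = k + 4, B = k + 8, C = k + 11/2.
Key eq: (k + 4)·f(k+1) = (k + 7)·f(k) + (k + 11/2).
d = 3 from the (1,1,1) case.
Coefficient equations give f(k) = k*(k + 5)*(k + 10)/48.
Then R = B(k−1)f/C = k*(k + 5)*(k + 7)*(k + 10)/(24*(2*k + 11)), so s_k = R(k)·t_k = k*(k + 10)/(24*(k**2 + 10*k + 24)).
s_(k+1) − s_k = (2*k + 11)/(k**4 + 22*k**3 + 179*k**2 + 638*k + 840) = t_k.
Telescoping: Σ = s_(7) − s_(2) = 119/3432 − (1/48) = 95/6864.

Σ = 95/6864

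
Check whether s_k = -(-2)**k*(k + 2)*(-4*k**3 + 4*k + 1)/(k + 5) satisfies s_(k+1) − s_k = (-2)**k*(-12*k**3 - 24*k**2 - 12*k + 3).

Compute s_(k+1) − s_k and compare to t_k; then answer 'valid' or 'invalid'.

Invalid: residual (-2)**k*(36*k**4 + 264*k**3 + 396*k**2 + 159*k - 48)/(k**2 + 11*k + 30) ≠ 0.

s_(k+1) = 2*(-2)**k*(k + 3)*(4*k - 4*(k + 1)**3 + 5)/(k + 6)
s_(k+1) − s_k = (-2)**k*(-12*k**5 - 120*k**4 - 372*k**3 - 453*k**2 - 168*k + 42)/(k**2 + 11*k + 30)
(s_(k+1) − s_k) − t_k = (-2)**k*(36*k**4 + 264*k**3 + 396*k**2 + 159*k - 48)/(k**2 + 11*k + 30)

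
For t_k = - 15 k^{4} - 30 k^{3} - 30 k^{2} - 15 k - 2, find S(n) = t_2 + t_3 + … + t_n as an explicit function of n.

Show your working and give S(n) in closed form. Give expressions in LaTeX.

The ratio is (15*k**4 + 90*k**3 + 210*k**2 + 225*k + 92)/(15*k**4 + 30*k**3 + 30*k**2 + 15*k + 2).
Take A(k)=1, B(k)=1, C(k)=k**4 + 2*k**3 + 2*k**2 + k + 2/15.
Solve (1)·f(k+1) − (1)·f(k) = k**4 + 2*k**3 + 2*k**2 + k + 2/15.
Degrees (0,0,4) ⇒ d ≤ 5.
Solving with deg f ≤ 5: f(k) = k*(3*k**4 - 1)/15.
Then R = B(k−1)f/C = k*(3*k**4 - 1)/(15*k**4 + 30*k**3 + 30*k**2 + 15*k + 2), so s_k = R(k)·t_k = -3*k**5 + k.
Verify: 3*k**5 - 3*(k + 1)**5 + 1 matches t_k.
Σ_(k=2)^n t_k = s_(n+1) − s_(2) = (-3*n**5 - 15*n**4 - 30*n**3 - 30*n**2 - 14*n - 2) − (-94), i.e. -3*n**5 - 15*n**4 - 30*n**3 - 30*n**2 - 14*n + 92.

S(n) = - 3 n^{5} - 15 n^{4} - 30 n^{3} - 30 n^{2} - 14 n + 92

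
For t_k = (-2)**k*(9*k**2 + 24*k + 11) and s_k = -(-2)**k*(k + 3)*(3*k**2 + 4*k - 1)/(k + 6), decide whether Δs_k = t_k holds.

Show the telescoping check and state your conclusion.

Invalid: residual (-2)**k*(-27*k**3 - 243*k**2 - 477*k - 195)/(k**2 + 13*k + 42) ≠ 0.

s_(k+1) = 2*(-2)**k*(k + 4)*(4*k + 3*(k + 1)**2 + 3)/(k + 7)
s_(k+1) − s_k = (-2)**k*(9*k**4 + 114*k**3 + 458*k**2 + 674*k + 267)/(k**2 + 13*k + 42)
(s_(k+1) − s_k) − t_k = (-2)**k*(-27*k**3 - 243*k**2 - 477*k - 195)/(k**2 + 13*k + 42)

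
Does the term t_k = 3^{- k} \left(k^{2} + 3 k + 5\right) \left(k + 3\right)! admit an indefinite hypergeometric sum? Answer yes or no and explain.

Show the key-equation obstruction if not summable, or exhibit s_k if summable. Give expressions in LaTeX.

Yes. s_k = 3^{1 - k} \left(k + 1\right) \left(k + 3\right)!.

t_(k+1)/t_k = (k + 4)*(3*k + (k + 1)**2 + 8)/(3*(k**2 + 3*k + 5)).
So A=k/3 + 4/3 and B=1, with C=k**2 + 3*k + 5.
Set up (k/3 + 4/3)·f(k+1) − (1)·f(k) − (k**2 + 3*k + 5) = 0.
Bound: deg f ≤ 1.
Match coefficients ⇒ f(k) = 3*(k + 1).
Get s_k = R·t_k = 3**(1 - k)*(k + 1)*factorial(k + 3) with R(k) = B(k−1)f(k)/C(k) = 3*(k + 1)/(k**2 + 3*k + 5).
Check: Δs_k = (k**2 + 3*k + 5)*factorial(k + 3)/3**k. ✓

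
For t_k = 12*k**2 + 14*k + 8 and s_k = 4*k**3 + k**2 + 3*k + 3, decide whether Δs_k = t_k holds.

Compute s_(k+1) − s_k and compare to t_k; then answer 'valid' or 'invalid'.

s_(k+1) = 4*k**3 + 13*k**2 + 17*k + 11
s_(k+1) − s_k = 12*k**2 + 14*k + 8
(s_(k+1) − s_k) − t_k = 0

Valid — Δs_k = t_k.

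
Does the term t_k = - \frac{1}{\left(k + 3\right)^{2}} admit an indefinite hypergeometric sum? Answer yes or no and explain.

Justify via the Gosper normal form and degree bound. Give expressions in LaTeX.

No; the coefficient equations for f are inconsistent.

Step 1: r(k) = (k + 3)**2/(k + 4)**2.
Factor: A=k**2 + 6*k + 9; B=k**2 + 8*k + 16; C=1.
Key eq: (k**2 + 6*k + 9)·f(k+1) = (k**2 + 6*k + 9)·f(k) + (1).
Degrees (2,2,0) ⇒ d ≤ 0.
f = c0 ⇒ A·f(k+1) − B(k−1)·f(k) − C = -1. The system {-1 = 0} is inconsistent; no antidifference.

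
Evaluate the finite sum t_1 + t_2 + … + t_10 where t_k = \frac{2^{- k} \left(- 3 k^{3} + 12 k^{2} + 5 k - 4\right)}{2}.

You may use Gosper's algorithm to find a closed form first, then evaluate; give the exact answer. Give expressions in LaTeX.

t_(k+1)/t_k = (3*k**3 - 3*k**2 - 20*k - 10)/(2*(3*k**3 - 12*k**2 - 5*k + 4)).
Gosper form: A/B · C(k+1)/C(k) with A=1/2, B=1, C=k**3 - 4*k**2 - 5*k/3 + 4/3.
Set up (1/2)·f(k+1) − (1)·f(k) − (k**3 - 4*k**2 - 5*k/3 + 4/3) = 0.
Bound: deg f ≤ 3.
Match coefficients ⇒ f(k) = -2*(k - 1)*(3*k**2 - 2)/3.
Then R = B(k−1)f/C = -2*(k - 1)*(3*k**2 - 2)/(3*k**3 - 12*k**2 - 5*k + 4), so s_k = R(k)·t_k = (3*k**3 - 3*k**2 - 2*k + 2)/2**k.
Check: Δs_k = (-3*k**3 + 12*k**2 + 5*k - 4)/(2*2**k). ✓
Telescoping: Σ = s_(11) − s_(1) = 1805/1024 − (0) = 1805/1024.

Σ = 1805/1024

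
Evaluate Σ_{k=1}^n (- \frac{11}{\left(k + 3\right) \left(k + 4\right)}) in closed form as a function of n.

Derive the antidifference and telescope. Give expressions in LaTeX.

S(n) = - \frac{11 n}{4 n + 16}

Step 1: r(k) = (k + 3)/(k + 5).
A = k + 3, B = k + 5, C = 1.
Key eq: (k + 3)·f(k+1) = (k + 4)·f(k) + (1).
deg f ≤ 1 (via 1,1,0).
Match coefficients ⇒ f(k) = k/3.
Certificate R = B(k−1)f/C = k*(k + 4)/3 gives s_k = -11*k/(3*k + 9).
s_(k+1) − s_k = -11/(k**2 + 7*k + 12) = t_k.
s_(n+1) = 11*(-n - 1)/(3*(n + 4)) and s_(1) = -11/12, so S(n) = -11*n/(4*n + 16).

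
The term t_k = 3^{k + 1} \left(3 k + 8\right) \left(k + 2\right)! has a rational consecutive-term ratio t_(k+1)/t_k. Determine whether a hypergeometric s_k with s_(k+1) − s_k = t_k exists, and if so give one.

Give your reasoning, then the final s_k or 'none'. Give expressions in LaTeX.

Step 1: r(k) = 3*(k + 3)*(3*k + 11)/(3*k + 8).
Normal form (A,B,C) = (3*k + 9, 1, k + 8/3).
Set up (3*k + 9)·f(k+1) − (1)·f(k) − (k + 8/3) = 0.
Bound: deg f ≤ 0.
Solve for f: f(k) = 1/3 (degree 0 ≤ 0).
Then R = B(k−1)f/C = 1/(3*k + 8), so s_k = R(k)·t_k = 3**(k + 1)*factorial(k + 2).
Verify: 3**(k + 1)*(3*k + 8)*factorial(k + 2) matches t_k.

s_k = 3^{k + 1} \left(k + 2\right)!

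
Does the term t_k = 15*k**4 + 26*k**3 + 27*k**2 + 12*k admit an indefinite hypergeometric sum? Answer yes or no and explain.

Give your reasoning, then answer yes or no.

Compute t_(k+1)/t_k: get (15*k**4 + 86*k**3 + 195*k**2 + 204*k + 80)/(k*(15*k**3 + 26*k**2 + 27*k + 12)).
Gosper form: A/B · C(k+1)/C(k) with A=1, B=1, C=k**4 + 26*k**3/15 + 9*k**2/5 + 4*k/5.
Set up (1)·f(k+1) − (1)·f(k) − (k**4 + 26*k**3/15 + 9*k**2/5 + 4*k/5) = 0.
From deg A=0, deg B=0, deg C=4: d=5.
Coefficient equations give f(k) = k*(k - 1)*(3*k + 2)*(k**2 + 1)/15.
So s_k = (B(k−1)f/C)·t_k = ((k - 1)*(3*k + 2)*(k**2 + 1)/(15*k**3 + 26*k**2 + 27*k + 12))·t_k = k*(3*k**4 - k**3 + k**2 - k - 2).
s_(k+1) − s_k = k*(15*k**3 + 26*k**2 + 27*k + 12) = t_k.

Yes. s_k = k*(3*k**4 - k**3 + k**2 - k - 2).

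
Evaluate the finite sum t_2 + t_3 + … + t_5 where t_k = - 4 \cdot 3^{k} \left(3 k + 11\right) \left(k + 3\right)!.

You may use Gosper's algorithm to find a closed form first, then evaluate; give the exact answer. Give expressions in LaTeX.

Compute t_(k+1)/t_k: get 3*(k + 4)*(3*k + 14)/(3*k + 11).
So A=3*k + 12 and B=1, with C=k + 11/3.
Key eq: (3*k + 12)·f(k+1) = (1)·f(k) + (k + 11/3).
From deg A=1, deg B=0, deg C=1: d=0.
A polynomial solution: f(k) = 1/3.
So s_k = (B(k−1)f/C)·t_k = (1/(3*k + 11))·t_k = -4*3**k*factorial(k + 3).
Check: Δs_k = -4*3**k*(3*k + 11)*factorial(k + 3). ✓
Σ_(k=2)^(5) t_k = s_(6) − s_(2) = -1058158080 − (-4320) = -1058153760.

Σ = -1058153760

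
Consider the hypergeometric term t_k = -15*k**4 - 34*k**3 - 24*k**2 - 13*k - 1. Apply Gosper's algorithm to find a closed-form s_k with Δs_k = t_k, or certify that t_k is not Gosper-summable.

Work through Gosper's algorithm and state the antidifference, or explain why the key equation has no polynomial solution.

s_k = k*(-3*k**4 - k**3 + 4*k**2 - 3*k + 2)

t_(k+1)/t_k = (15*k**4 + 94*k**3 + 216*k**2 + 223*k + 87)/(15*k**4 + 34*k**3 + 24*k**2 + 13*k + 1).
Normal form (A,B,C) = (1, 1, k**4 + 34*k**3/15 + 8*k**2/5 + 13*k/15 + 1/15).
Solve (1)·f(k+1) − (1)·f(k) = k**4 + 34*k**3/15 + 8*k**2/5 + 13*k/15 + 1/15.
From deg A=0, deg B=0, deg C=4: d=5.
Solving with deg f ≤ 5: f(k) = k*(3*k**4 + k**3 - 4*k**2 + 3*k - 2)/15.
Get s_k = R·t_k = k*(-3*k**4 - k**3 + 4*k**2 - 3*k + 2) with R(k) = B(k−1)f(k)/C(k) = k*(3*k**4 + k**3 - 4*k**2 + 3*k - 2)/(15*k**4 + 34*k**3 + 24*k**2 + 13*k + 1).
Δs = -15*k**4 - 34*k**3 - 24*k**2 - 13*k - 1, as required.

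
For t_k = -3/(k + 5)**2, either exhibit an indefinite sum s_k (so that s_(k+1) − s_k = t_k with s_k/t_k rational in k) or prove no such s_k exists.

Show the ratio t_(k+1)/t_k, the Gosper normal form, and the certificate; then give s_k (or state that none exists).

not Gosper-summable; s_k does not exist

Ratio r(k) = (k + 5)**2/(k + 6)**2.
Factor: A=k**2 + 10*k + 25; B=k**2 + 12*k + 36; C=1.
f must satisfy (k**2 + 10*k + 25)·f(k+1) − (k**2 + 10*k + 25)·f(k) = 1.
Degrees (2,2,0) ⇒ d ≤ 0.
f = c0 ⇒ A·f(k+1) − B(k−1)·f(k) − C = -1. The system {-1 = 0} is inconsistent; no antidifference.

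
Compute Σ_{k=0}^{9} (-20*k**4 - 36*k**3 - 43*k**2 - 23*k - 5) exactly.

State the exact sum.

Σ = -392900

Ratio r(k) = (20*k**4 + 116*k**3 + 271*k**2 + 297*k + 127)/(20*k**4 + 36*k**3 + 43*k**2 + 23*k + 5).
Normal form (A,B,C) = (1, 1, k**4 + 9*k**3/5 + 43*k**2/20 + 23*k/20 + 1/4).
Need (1)·f(k+1) − (1)·f(k) = k**4 + 9*k**3/5 + 43*k**2/20 + 23*k/20 + 1/4.
Degrees (0,0,4) ⇒ d ≤ 5.
Solve for f: f(k) = k**2*(4*k**3 - k**2 + 3*k - 1)/20 (degree 5 ≤ 5).
So s_k = (B(k−1)f/C)·t_k = (k**2*(4*k**3 - k**2 + 3*k - 1)/(20*k**4 + 36*k**3 + 43*k**2 + 23*k + 5))·t_k = k**2*(-4*k**3 + k**2 - 3*k + 1).
Check: Δs_k = -20*k**4 - 36*k**3 - 43*k**2 - 23*k - 5. ✓
Telescoping: Σ = s_(10) − s_(0) = -392900 − (0) = -392900.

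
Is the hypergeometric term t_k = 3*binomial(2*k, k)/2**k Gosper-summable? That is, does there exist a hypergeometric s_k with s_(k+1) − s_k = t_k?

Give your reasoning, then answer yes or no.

No — negative degree bound, so no certificate f.

Compute t_(k+1)/t_k: get (2*k + 1)/(k + 1).
Normal form (A,B,C) = (2*k + 1, k + 1, 1).
Need (2*k + 1)·f(k+1) − (k)·f(k) = 1.
From deg A=1, deg B=1, deg C=0: d=-1.
Bound -1 < 0, so the key equation has no polynomial solution.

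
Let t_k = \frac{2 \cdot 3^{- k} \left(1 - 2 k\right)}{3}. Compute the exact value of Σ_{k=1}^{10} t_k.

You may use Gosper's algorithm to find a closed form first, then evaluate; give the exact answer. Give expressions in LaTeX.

The ratio is (2*k + 1)/(3*(2*k - 1)).
Normal form (A,B,C) = (1/3, 1, k - 1/2).
f must satisfy (1/3)·f(k+1) − (1)·f(k) = k - 1/2.
From deg A=0, deg B=0, deg C=1: d=1.
Match coefficients ⇒ f(k) = -3*k/2.
Then R = B(k−1)f/C = -3*k/(2*k - 1), so s_k = R(k)·t_k = 2*k/3**k.
Verify: 2*(1 - 2*k)/(3*3**k) matches t_k.
Telescoping: Σ = s_(11) − s_(1) = 22/177147 − (2/3) = -118076/177147.

Σ = -118076/177147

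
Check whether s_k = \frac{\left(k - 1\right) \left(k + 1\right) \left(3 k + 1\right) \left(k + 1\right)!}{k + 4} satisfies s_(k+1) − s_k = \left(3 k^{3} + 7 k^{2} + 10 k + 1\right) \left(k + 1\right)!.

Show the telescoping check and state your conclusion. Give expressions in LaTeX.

Invalid: residual - \frac{3 \left(3 k^{4} + 19 k^{3} + 35 k^{2} + 43 k + 5\right) \left(k + 1\right)!}{\left(k + 4\right) \left(k + 5\right)} ≠ 0.

s_(k+1) = k*(k + 2)*(3*k + 4)*factorial(k + 2)/(k + 5)
s_(k+1) − s_k = (3*k**5 + 25*k**4 + 76*k**3 + 126*k**2 + 80*k + 5)*factorial(k + 1)/((k + 4)*(k + 5))
(s_(k+1) − s_k) − t_k = -3*(3*k**4 + 19*k**3 + 35*k**2 + 43*k + 5)*factorial(k + 1)/((k + 4)*(k + 5))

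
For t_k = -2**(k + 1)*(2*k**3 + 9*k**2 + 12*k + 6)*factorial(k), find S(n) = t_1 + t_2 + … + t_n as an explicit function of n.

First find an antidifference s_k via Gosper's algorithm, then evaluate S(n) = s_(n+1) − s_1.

S(n) = -4*2**n*n**3*factorial(n) - 20*2**n*n**2*factorial(n) - 28*2**n*n*factorial(n) - 12*2**n*factorial(n) + 12

r(k) = 2*(2*k**4 + 17*k**3 + 51*k**2 + 65*k + 29)/(2*k**3 + 9*k**2 + 12*k + 6) after simplifying.
A = 2*k + 2, B = 1, C = k**3 + 9*k**2/2 + 6*k + 3.
f must satisfy (2*k + 2)·f(k+1) − (1)·f(k) = k**3 + 9*k**2/2 + 6*k + 3.
From deg A=1, deg B=0, deg C=3: d=2.
A polynomial solution: f(k) = k*(k + 2)/2.
So s_k = (B(k−1)f/C)·t_k = (k*(k + 2)/(2*k**3 + 9*k**2 + 12*k + 6))·t_k = -2**(k + 1)*k*(k + 2)*factorial(k).
Verify: -2**(k + 1)*(2*k**3 + 9*k**2 + 12*k + 6)*factorial(k) matches t_k.
Evaluate: s_(n+1) = -2**(n + 2)*(n + 1)*(n + 3)*factorial(n + 1); subtract s_(1) = -12 ⇒ S(n) = -4*2**n*n**3*factorial(n) - 20*2**n*n**2*factorial(n) - 28*2**n*n*factorial(n) - 12*2**n*factorial(n) + 12.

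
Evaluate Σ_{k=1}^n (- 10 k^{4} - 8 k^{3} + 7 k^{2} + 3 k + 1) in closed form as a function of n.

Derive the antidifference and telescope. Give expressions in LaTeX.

r(k) = (10*k**4 + 48*k**3 + 77*k**2 + 47*k + 7)/(10*k**4 + 8*k**3 - 7*k**2 - 3*k - 1) after simplifying.
Factor: A=1; B=1; C=k**4 + 4*k**3/5 - 7*k**2/10 - 3*k/10 - 1/10.
Solve (1)·f(k+1) − (1)·f(k) = k**4 + 4*k**3/5 - 7*k**2/10 - 3*k/10 - 1/10.
Degrees (0,0,4) ⇒ d ≤ 5.
Match coefficients ⇒ f(k) = k*(2*k - 1)*(k**3 - k**2 - 2*k + 1)/10.
So s_k = (B(k−1)f/C)·t_k = (k*(2*k - 1)*(k**3 - k**2 - 2*k + 1)/(10*k**4 + 8*k**3 - 7*k**2 - 3*k - 1))·t_k = k*(-2*k**4 + 3*k**3 + 3*k**2 - 4*k + 1).
s_(k+1) − s_k = -10*k**4 - 8*k**3 + 7*k**2 + 3*k + 1 = t_k.
Telescope: S(n) = s_(n+1) − s_(1) = -2*n**5 - 7*n**4 - 5*n**3 + 3*n**2 + 4*n + 1 − (1) = n*(-2*n**4 - 7*n**3 - 5*n**2 + 3*n + 4).

S(n) = n \left(- 2 n^{4} - 7 n^{3} - 5 n^{2} + 3 n + 4\right)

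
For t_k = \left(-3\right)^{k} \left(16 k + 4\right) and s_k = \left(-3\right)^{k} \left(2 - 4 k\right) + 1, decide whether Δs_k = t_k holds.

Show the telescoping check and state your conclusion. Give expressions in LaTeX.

s_(k+1) = 6*(-3)**k*(2*k + 1) + 1
s_(k+1) − s_k = (-3)**k*(16*k + 4)
(s_(k+1) − s_k) − t_k = 0

valid; difference matches t_k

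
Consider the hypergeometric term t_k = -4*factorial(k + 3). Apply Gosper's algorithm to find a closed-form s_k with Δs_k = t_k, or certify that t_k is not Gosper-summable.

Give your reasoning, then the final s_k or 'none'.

Ratio r(k) = k + 4.
Factor: A=k + 4; B=1; C=1.
f must satisfy (k + 4)·f(k+1) − (1)·f(k) = 1.
From deg A=1, deg B=0, deg C=0: d=-1.
deg f ≤ -1 is impossible — no certificate.

none — t_k is not Gosper-summable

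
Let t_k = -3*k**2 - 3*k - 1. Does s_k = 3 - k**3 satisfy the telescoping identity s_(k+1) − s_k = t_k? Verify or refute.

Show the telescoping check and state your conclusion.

valid (s_(k+1) − s_k reduces to t_k)

s_(k+1) = 3 - (k + 1)**3
s_(k+1) − s_k = k**3 - (k + 1)**3
(s_(k+1) − s_k) − t_k = 0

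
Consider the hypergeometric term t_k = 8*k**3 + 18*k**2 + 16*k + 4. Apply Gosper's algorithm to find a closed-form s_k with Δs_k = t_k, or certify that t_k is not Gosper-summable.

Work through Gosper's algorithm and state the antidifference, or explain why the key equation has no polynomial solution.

Compute t_(k+1)/t_k: get (4*k**3 + 21*k**2 + 38*k + 23)/(4*k**3 + 9*k**2 + 8*k + 2).
A = 1, B = 1, C = k**3 + 9*k**2/4 + 2*k + 1/2.
Key eq: (1)·f(k+1) = (1)·f(k) + (k**3 + 9*k**2/4 + 2*k + 1/2).
Degrees (0,0,3) ⇒ d ≤ 4.
Solve for f: f(k) = k*(2*k**3 + 2*k**2 + k - 1)/8 (degree 4 ≤ 4).
R(k) = B(k−1)·f(k)/C(k) = k*(2*k**3 + 2*k**2 + k - 1)/(2*(4*k**3 + 9*k**2 + 8*k + 2)); s_k = R·t_k = k*(2*k**3 + 2*k**2 + k - 1).
Δs = 8*k**3 + 18*k**2 + 16*k + 4, as required.

s_k = k*(2*k**3 + 2*k**2 + k - 1)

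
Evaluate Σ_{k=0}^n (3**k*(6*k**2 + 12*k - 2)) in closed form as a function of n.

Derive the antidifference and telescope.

S(n) = -3**(n + 1) + 3**(n + 2)*n**2 + 3**(n + 2)*n + 1

Compute t_(k+1)/t_k: get 3*(3*k**2 + 12*k + 8)/(3*k**2 + 6*k - 1).
Normal form (A,B,C) = (3, 1, k**2 + 2*k - 1/3).
Solve (3)·f(k+1) − (1)·f(k) = k**2 + 2*k - 1/3.
From deg A=0, deg B=0, deg C=2: d=2.
Coefficient equations give f(k) = (3*k**2 - 3*k - 1)/6.
Then R = B(k−1)f/C = (3*k**2 - 3*k - 1)/(2*(3*k**2 + 6*k - 1)), so s_k = R(k)·t_k = 3**k*(3*k**2 - 3*k - 1).
s_(k+1) − s_k = 3**k*(6*k**2 + 12*k - 2) = t_k.
Evaluate: s_(n+1) = 3**(n + 1)*(3*n**2 + 3*n - 1); subtract s_(0) = -1 ⇒ S(n) = -3**(n + 1) + 3**(n + 2)*n**2 + 3**(n + 2)*n + 1.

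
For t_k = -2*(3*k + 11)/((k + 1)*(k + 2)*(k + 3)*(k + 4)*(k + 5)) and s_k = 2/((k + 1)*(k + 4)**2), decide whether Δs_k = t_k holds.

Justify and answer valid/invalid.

s_(k+1) = 2/((k + 2)*(k + 5)**2)
s_(k+1) − s_k = 2/((k + 2)*(k + 5)**2) - 2/((k + 1)*(k + 4)**2)
(s_(k+1) − s_k) − t_k = 4*(4*k**2 + 31*k + 59)/(k**7 + 24*k**6 + 240*k**5 + 1290*k**4 + 3999*k**3 + 7086*k**2 + 6560*k + 2400)

Invalid: residual 4*(4*k**2 + 31*k + 59)/(k**7 + 24*k**6 + 240*k**5 + 1290*k**4 + 3999*k**3 + 7086*k**2 + 6560*k + 2400) ≠ 0.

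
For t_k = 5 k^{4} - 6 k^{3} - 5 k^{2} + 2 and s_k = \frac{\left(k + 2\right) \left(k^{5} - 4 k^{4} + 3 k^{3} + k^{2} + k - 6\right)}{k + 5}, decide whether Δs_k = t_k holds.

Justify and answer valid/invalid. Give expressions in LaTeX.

s_(k+1) = (k**6 + 4*k**5 - 13*k**3 - 11*k**2 - k - 12)/(k + 6)
s_(k+1) − s_k = (5*k**6 + 37*k**5 + 10*k**4 - 121*k**3 - 70*k**2 + 19*k + 12)/(k**2 + 11*k + 30)
(s_(k+1) − s_k) − t_k = 3*(-4*k**5 - 23*k**4 + 38*k**3 + 26*k**2 - k - 16)/(k**2 + 11*k + 30)

Invalid: residual \frac{3 \left(- 4 k^{5} - 23 k^{4} + 38 k^{3} + 26 k^{2} - k - 16\right)}{k^{2} + 11 k + 30} ≠ 0.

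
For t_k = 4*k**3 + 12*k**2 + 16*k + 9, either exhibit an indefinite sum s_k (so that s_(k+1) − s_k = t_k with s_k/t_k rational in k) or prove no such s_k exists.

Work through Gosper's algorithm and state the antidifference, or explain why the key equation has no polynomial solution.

s_k = k*(k**3 + 2*k**2 + 3*k + 3)

Step 1: r(k) = (4*k**3 + 24*k**2 + 52*k + 41)/(4*k**3 + 12*k**2 + 16*k + 9).
Normal form (A,B,C) = (1, 1, k**3 + 3*k**2 + 4*k + 9/4).
Key eq: (1)·f(k+1) = (1)·f(k) + (k**3 + 3*k**2 + 4*k + 9/4).
deg f ≤ 4 (via 0,0,3).
Solving with deg f ≤ 4: f(k) = k*(k**3 + 2*k**2 + 3*k + 3)/4.
Then R = B(k−1)f/C = k*(k**3 + 2*k**2 + 3*k + 3)/(4*k**3 + 12*k**2 + 16*k + 9), so s_k = R(k)·t_k = k*(k**3 + 2*k**2 + 3*k + 3).
Check: Δs_k = 4*k**3 + 12*k**2 + 16*k + 9. ✓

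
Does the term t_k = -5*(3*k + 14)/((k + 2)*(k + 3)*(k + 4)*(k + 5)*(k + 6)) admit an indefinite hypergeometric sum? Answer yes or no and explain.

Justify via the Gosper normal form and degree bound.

Yes. s_k = k*(-k**2 - 10*k - 31)/(6*(k**3 + 10*k**2 + 31*k + 30)).

The ratio is (k + 2)*(3*k + 17)/((k + 7)*(3*k + 14)).
Take A(k)=k + 2, B(k)=k + 7, C(k)=k + 14/3.
Set up (k + 2)·f(k+1) − (k + 6)·f(k) − (k + 14/3) = 0.
Bound: deg f ≤ 4.
Match coefficients ⇒ f(k) = k*(k + 4)*(k**2 + 10*k + 31)/90.
Get s_k = R·t_k = k*(-k**2 - 10*k - 31)/(6*(k**3 + 10*k**2 + 31*k + 30)) with R(k) = B(k−1)f(k)/C(k) = k*(k + 4)*(k + 6)*(k**2 + 10*k + 31)/(30*(3*k + 14)).
Check: Δs_k = 5*(-3*k - 14)/(k**5 + 20*k**4 + 155*k**3 + 580*k**2 + 1044*k + 720). ✓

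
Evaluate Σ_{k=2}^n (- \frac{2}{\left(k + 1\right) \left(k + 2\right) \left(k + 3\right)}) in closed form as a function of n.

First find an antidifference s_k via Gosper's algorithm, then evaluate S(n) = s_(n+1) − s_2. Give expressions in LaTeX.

S(n) = \frac{- n^{2} - 5 n + 6}{12 \left(n^{2} + 5 n + 6\right)}

t_(k+1)/t_k = (k + 1)/(k + 4).
Take A(k)=k + 1, B(k)=k + 4, C(k)=1.
Key eq: (k + 1)·f(k+1) = (k + 3)·f(k) + (1).
d = 2 from the (1,1,0) case.
Solve for f: f(k) = k*(k + 3)/4 (degree 2 ≤ 2).
Get s_k = R·t_k = k*(-k - 3)/(2*(k + 1)*(k + 2)) with R(k) = B(k−1)f(k)/C(k) = k*(k + 3)**2/4.
Δs = -2/(k**3 + 6*k**2 + 11*k + 6), as required.
Σ_(k=2)^n t_k = s_(n+1) − s_(2) = ((-n**2 - 5*n - 4)/(2*(n**2 + 5*n + 6))) − (-5/12), i.e. (-n**2 - 5*n + 6)/(12*(n**2 + 5*n + 6)).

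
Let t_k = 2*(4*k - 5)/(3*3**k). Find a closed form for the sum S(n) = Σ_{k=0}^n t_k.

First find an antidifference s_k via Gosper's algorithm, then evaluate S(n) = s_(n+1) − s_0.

S(n) = 3**(-n - 1)*(-3**(n + 2) - 4*n - 1)

t_(k+1)/t_k = (4*k - 1)/(3*(4*k - 5)).
Normal form (A,B,C) = (1/3, 1, k - 5/4).
f must satisfy (1/3)·f(k+1) − (1)·f(k) = k - 5/4.
From deg A=0, deg B=0, deg C=1: d=1.
Coefficient equations give f(k) = -3*(4*k - 3)/8.
Certificate R = B(k−1)f/C = -3*(4*k - 3)/(2*(4*k - 5)) gives s_k = (3 - 4*k)/3**k.
Check: Δs_k = 2*(4*k - 5)/(3*3**k). ✓
Evaluate: s_(n+1) = 3**(-n - 1)*(-4*n - 1); subtract s_(0) = 3 ⇒ S(n) = 3**(-n - 1)*(-3**(n + 2) - 4*n - 1).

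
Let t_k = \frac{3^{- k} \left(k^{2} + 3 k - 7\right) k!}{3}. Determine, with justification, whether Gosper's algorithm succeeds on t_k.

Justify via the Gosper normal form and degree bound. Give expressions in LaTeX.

t_(k+1)/t_k = (k + 1)*(3*k + (k + 1)**2 - 4)/(3*(k**2 + 3*k - 7)).
Gosper form: A/B · C(k+1)/C(k) with A=k/3 + 1/3, B=1, C=k**2 + 3*k - 7.
Set up (k/3 + 1/3)·f(k+1) − (1)·f(k) − (k**2 + 3*k - 7) = 0.
From deg A=1, deg B=0, deg C=2: d=1.
Coefficient equations give f(k) = 3*(k + 4).
Certificate R = B(k−1)f/C = 3*(k + 4)/(k**2 + 3*k - 7) gives s_k = (k + 4)*factorial(k)/3**k.
s_(k+1) − s_k = (k**2 + 3*k - 7)*factorial(k)/(3*3**k) = t_k.

Yes. s_k = 3^{- k} \left(k + 4\right) k!.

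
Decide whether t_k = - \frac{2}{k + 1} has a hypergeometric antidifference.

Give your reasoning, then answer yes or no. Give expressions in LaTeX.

No; the coefficient equations for f are inconsistent.

Ratio r(k) = (k + 1)/(k + 2).
Normal form (A,B,C) = (k + 1, k + 2, 1).
f must satisfy (k + 1)·f(k+1) − (k + 1)·f(k) = 1.
d = 0 from the (1,1,0) case.
Write f(k) = c0. Then LHS − RHS = -1, requiring -1 = 0: contradictory. No certificate.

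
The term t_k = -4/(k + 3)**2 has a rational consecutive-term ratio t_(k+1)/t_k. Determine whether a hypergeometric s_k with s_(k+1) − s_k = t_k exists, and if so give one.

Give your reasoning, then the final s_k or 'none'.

not Gosper-summable; s_k does not exist

Ratio r(k) = (k + 3)**2/(k + 4)**2.
Take A(k)=k**2 + 6*k + 9, B(k)=k**2 + 8*k + 16, C(k)=1.
Key eq: (k**2 + 6*k + 9)·f(k+1) = (k**2 + 6*k + 9)·f(k) + (1).
Bound: deg f ≤ 0.
Put f(k) = c0: A·f(k+1) − B(k−1)·f(k) − C = -1; need -1 = 0 — inconsistent ⇒ no f, not summable.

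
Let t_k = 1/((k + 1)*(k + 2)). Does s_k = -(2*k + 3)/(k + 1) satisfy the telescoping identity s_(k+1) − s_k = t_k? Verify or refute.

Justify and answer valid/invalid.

s_(k+1) = (-2*k - 5)/(k + 2)
s_(k+1) − s_k = 1/(k**2 + 3*k + 2)
(s_(k+1) − s_k) − t_k = 0

valid; difference matches t_k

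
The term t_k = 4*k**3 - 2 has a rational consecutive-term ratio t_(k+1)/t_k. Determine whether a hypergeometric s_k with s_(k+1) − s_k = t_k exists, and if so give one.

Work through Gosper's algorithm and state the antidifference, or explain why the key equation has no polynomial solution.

s_k = k*(k**3 - 2*k**2 + k - 2)

t_(k+1)/t_k = (2*(k + 1)**3 - 1)/(2*k**3 - 1).
A = 1, B = 1, C = k**3 - 1/2.
Solve (1)·f(k+1) − (1)·f(k) = k**3 - 1/2.
Degrees (0,0,3) ⇒ d ≤ 4.
Solving with deg f ≤ 4: f(k) = k*(k - 2)*(k**2 + 1)/4.
Get s_k = R·t_k = k*(k**3 - 2*k**2 + k - 2) with R(k) = B(k−1)f(k)/C(k) = k*(k - 2)*(k**2 + 1)/(2*(2*k**3 - 1)).
s_(k+1) − s_k = 4*k**3 - 2 = t_k.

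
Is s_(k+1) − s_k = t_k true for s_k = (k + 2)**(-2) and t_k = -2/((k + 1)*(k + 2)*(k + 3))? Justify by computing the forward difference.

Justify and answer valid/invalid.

Invalid: residual (3*k + 7)/(k**5 + 11*k**4 + 47*k**3 + 97*k**2 + 96*k + 36) ≠ 0.

s_(k+1) = (k + 3)**(-2)
s_(k+1) − s_k = (k + 3)**(-2) - 1/(k + 2)**2
(s_(k+1) − s_k) − t_k = (3*k + 7)/(k**5 + 11*k**4 + 47*k**3 + 97*k**2 + 96*k + 36)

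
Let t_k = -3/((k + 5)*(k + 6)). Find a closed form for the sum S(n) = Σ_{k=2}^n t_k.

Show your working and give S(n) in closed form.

S(n) = 3*(1 - n)/(7*(n + 6))

Ratio r(k) = (k + 5)/(k + 7).
Normal form (A,B,C) = (k + 5, k + 7, 1).
Need (k + 5)·f(k+1) − (k + 6)·f(k) = 1.
Degrees (1,1,0) ⇒ d ≤ 1.
A polynomial solution: f(k) = k/5.
So s_k = (B(k−1)f/C)·t_k = (k*(k + 6)/5)·t_k = -3*k/(5*k + 25).
s_(k+1) − s_k = -3/(k**2 + 11*k + 30) = t_k.
Telescope: S(n) = s_(n+1) − s_(2) = 3*(-n - 1)/(5*(n + 6)) − (-6/35) = 3*(1 - n)/(7*(n + 6)).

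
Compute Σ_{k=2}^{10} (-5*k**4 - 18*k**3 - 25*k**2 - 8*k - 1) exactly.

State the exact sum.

t_(k+1)/t_k = (5*k**4 + 38*k**3 + 109*k**2 + 132*k + 57)/(5*k**4 + 18*k**3 + 25*k**2 + 8*k + 1).
Take A(k)=1, B(k)=1, C(k)=k**4 + 18*k**3/5 + 5*k**2 + 8*k/5 + 1/5.
Key eq: (1)·f(k+1) = (1)·f(k) + (k**4 + 18*k**3/5 + 5*k**2 + 8*k/5 + 1/5).
Degrees (0,0,4) ⇒ d ≤ 5.
Solve for f: f(k) = k*(k**4 + 2*k**3 + k**2 - 4*k + 1)/5 (degree 5 ≤ 5).
Then R = B(k−1)f/C = k*(k**4 + 2*k**3 + k**2 - 4*k + 1)/(5*k**4 + 18*k**3 + 25*k**2 + 8*k + 1), so s_k = R(k)·t_k = k*(-k**4 - 2*k**3 - k**2 + 4*k - 1).
Check: Δs_k = -5*k**4 - 18*k**3 - 25*k**2 - 8*k - 1. ✓
Σ_(k=2)^(10) t_k = s_(11) − s_(2) = -191191 − (-58) = -191133.

Σ = -191133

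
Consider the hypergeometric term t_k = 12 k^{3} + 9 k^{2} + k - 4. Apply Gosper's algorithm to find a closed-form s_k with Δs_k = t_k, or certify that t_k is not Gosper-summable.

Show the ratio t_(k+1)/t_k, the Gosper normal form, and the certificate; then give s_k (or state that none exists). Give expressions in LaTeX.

t_(k+1)/t_k = (12*k**3 + 45*k**2 + 55*k + 18)/(12*k**3 + 9*k**2 + k - 4).
A = 1, B = 1, C = k**3 + 3*k**2/4 + k/12 - 1/3.
Need (1)·f(k+1) − (1)·f(k) = k**3 + 3*k**2/4 + k/12 - 1/3.
deg f ≤ 4 (via 0,0,3).
Coefficient equations give f(k) = k*(3*k**3 - 3*k**2 - k - 3)/12.
Get s_k = R·t_k = k*(3*k**3 - 3*k**2 - k - 3) with R(k) = B(k−1)f(k)/C(k) = k*(3*k**3 - 3*k**2 - k - 3)/(12*k**3 + 9*k**2 + k - 4).
Verify: 12*k**3 + 9*k**2 + k - 4 matches t_k.

s_k = k \left(3 k^{3} - 3 k^{2} - k - 3\right)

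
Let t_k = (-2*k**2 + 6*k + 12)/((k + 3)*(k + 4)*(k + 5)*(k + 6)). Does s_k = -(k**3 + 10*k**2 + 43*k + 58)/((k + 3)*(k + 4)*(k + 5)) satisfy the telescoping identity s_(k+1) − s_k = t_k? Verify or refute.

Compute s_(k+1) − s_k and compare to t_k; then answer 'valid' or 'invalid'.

s_(k+1) = (-43*k - (k + 1)**3 - 10*(k + 1)**2 - 101)/((k + 4)*(k + 5)*(k + 6))
s_(k+1) − s_k = 2*(-k**2 + 3*k + 6)/(k**4 + 18*k**3 + 119*k**2 + 342*k + 360)
(s_(k+1) − s_k) − t_k = 0

Valid — Δs_k = t_k.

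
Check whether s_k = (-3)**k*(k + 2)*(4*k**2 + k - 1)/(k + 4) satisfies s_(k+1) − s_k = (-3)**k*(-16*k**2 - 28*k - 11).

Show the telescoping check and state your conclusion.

Invalid: residual (-3)**k*(32*k**3 + 192*k**2 + 248*k + 86)/(k**2 + 9*k + 20) ≠ 0.

s_(k+1) = (-3)**(k + 1)*(k + 3)*(k + 4*(k + 1)**2)/(k + 5)
s_(k+1) − s_k = (-3)**k*(-16*k**4 - 140*k**3 - 391*k**2 - 411*k - 134)/(k**2 + 9*k + 20)
(s_(k+1) − s_k) − t_k = (-3)**k*(32*k**3 + 192*k**2 + 248*k + 86)/(k**2 + 9*k + 20)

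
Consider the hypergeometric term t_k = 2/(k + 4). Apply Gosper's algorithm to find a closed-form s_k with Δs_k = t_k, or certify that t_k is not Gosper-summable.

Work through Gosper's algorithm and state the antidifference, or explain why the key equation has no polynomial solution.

Compute t_(k+1)/t_k: get (k + 4)/(k + 5).
Normal form (A,B,C) = (k + 4, k + 5, 1).
Key eq: (k + 4)·f(k+1) = (k + 4)·f(k) + (1).
d = 0 from the (1,1,0) case.
Write f(k) = c0. Then LHS − RHS = -1, requiring -1 = 0: contradictory. No certificate.

none — t_k is not Gosper-summable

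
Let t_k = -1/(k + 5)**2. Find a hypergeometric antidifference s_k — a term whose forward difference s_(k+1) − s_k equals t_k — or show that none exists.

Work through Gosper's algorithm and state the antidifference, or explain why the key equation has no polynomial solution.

not Gosper-summable; s_k does not exist

r(k) = (k + 5)**2/(k + 6)**2 after simplifying.
So A=k**2 + 10*k + 25 and B=k**2 + 12*k + 36, with C=1.
Key eq: (k**2 + 10*k + 25)·f(k+1) = (k**2 + 10*k + 25)·f(k) + (1).
deg f ≤ 0 (via 2,2,0).
Generic f = c0 gives residual -1; -1 = 0 cannot hold, so t_k is not Gosper-summable.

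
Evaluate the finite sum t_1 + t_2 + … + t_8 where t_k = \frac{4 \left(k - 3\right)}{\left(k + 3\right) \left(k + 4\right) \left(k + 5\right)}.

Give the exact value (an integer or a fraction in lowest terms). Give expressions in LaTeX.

r(k) = (k - 2)*(k + 3)/((k - 3)*(k + 6)) after simplifying.
Gosper form: A/B · C(k+1)/C(k) with A=k + 3, B=k + 6, C=k - 3.
f must satisfy (k + 3)·f(k+1) − (k + 5)·f(k) = k - 3.
d = 2 from the (1,1,1) case.
A polynomial solution: f(k) = -k.
Then R = B(k−1)f/C = -k*(k + 5)/(k - 3), so s_k = R(k)·t_k = -4*k/((k + 3)*(k + 4)).
s_(k+1) − s_k = 4*(k - 3)/(k**3 + 12*k**2 + 47*k + 60) = t_k.
Sum = s_(9) − s_(1); s_(9) = -3/13, s_(1) = -1/5 ⇒ -2/65.

Σ = -2/65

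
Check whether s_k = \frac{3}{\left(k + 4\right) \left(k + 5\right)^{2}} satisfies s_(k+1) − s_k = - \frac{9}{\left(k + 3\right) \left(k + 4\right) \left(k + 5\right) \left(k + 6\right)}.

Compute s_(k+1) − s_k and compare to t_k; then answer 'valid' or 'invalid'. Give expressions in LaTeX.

s_(k+1) = 3/((k + 5)*(k + 6)**2)
s_(k+1) − s_k = 3*(-3*k - 16)/(k**5 + 26*k**4 + 269*k**3 + 1384*k**2 + 3540*k + 3600)
(s_(k+1) − s_k) − t_k = 6*(4*k + 21)/(k**6 + 29*k**5 + 347*k**4 + 2191*k**3 + 7692*k**2 + 14220*k + 10800)

Invalid: residual \frac{6 \left(4 k + 21\right)}{k^{6} + 29 k^{5} + 347 k^{4} + 2191 k^{3} + 7692 k^{2} + 14220 k + 10800} ≠ 0.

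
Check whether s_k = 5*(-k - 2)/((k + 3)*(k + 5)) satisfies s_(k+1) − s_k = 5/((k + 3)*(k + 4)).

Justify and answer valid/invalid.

Invalid: residual 15*(-2*k - 9)/(k**4 + 18*k**3 + 119*k**2 + 342*k + 360) ≠ 0.

s_(k+1) = 5*(-k - 3)/((k + 4)*(k + 6))
s_(k+1) − s_k = 5*(k**2 + 5*k + 3)/(k**4 + 18*k**3 + 119*k**2 + 342*k + 360)
(s_(k+1) − s_k) − t_k = 15*(-2*k - 9)/(k**4 + 18*k**3 + 119*k**2 + 342*k + 360)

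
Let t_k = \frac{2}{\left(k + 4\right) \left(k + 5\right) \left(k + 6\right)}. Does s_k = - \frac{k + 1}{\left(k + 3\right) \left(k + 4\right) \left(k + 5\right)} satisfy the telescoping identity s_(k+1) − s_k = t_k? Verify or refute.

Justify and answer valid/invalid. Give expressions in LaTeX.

Invalid: residual - \frac{6}{k^{4} + 18 k^{3} + 119 k^{2} + 342 k + 360} ≠ 0.

s_(k+1) = (-k - 2)/((k + 4)*(k + 5)*(k + 6))
s_(k+1) − s_k = 2*k/(k**4 + 18*k**3 + 119*k**2 + 342*k + 360)
(s_(k+1) − s_k) − t_k = -6/(k**4 + 18*k**3 + 119*k**2 + 342*k + 360)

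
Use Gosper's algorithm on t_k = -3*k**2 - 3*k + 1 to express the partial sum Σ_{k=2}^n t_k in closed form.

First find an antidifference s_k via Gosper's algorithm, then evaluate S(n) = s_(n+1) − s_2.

Step 1: r(k) = (3*k**2 + 9*k + 5)/(3*k**2 + 3*k - 1).
A = 1, B = 1, C = k**2 + k - 1/3.
Need (1)·f(k+1) − (1)·f(k) = k**2 + k - 1/3.
Bound: deg f ≤ 3.
Solving with deg f ≤ 3: f(k) = k*(k**2 - 2)/3.
R(k) = B(k−1)·f(k)/C(k) = k*(k**2 - 2)/(3*k**2 + 3*k - 1); s_k = R·t_k = k*(2 - k**2).
Check: Δs_k = -3*k**2 - 3*k + 1. ✓
Evaluate: s_(n+1) = -n**3 - 3*n**2 - n + 1; subtract s_(2) = -4 ⇒ S(n) = -n**3 - 3*n**2 - n + 5.

S(n) = -n**3 - 3*n**2 - n + 5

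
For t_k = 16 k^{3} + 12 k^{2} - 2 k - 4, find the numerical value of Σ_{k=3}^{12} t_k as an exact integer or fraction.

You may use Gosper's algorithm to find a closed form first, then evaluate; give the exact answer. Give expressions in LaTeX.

Σ = 104750

Compute t_(k+1)/t_k: get (8*k**3 + 30*k**2 + 35*k + 11)/(8*k**3 + 6*k**2 - k - 2).
Normal form (A,B,C) = (1, 1, k**3 + 3*k**2/4 - k/8 - 1/4).
Set up (1)·f(k+1) − (1)·f(k) − (k**3 + 3*k**2/4 - k/8 - 1/4) = 0.
Degrees (0,0,3) ⇒ d ≤ 4.
Solving with deg f ≤ 4: f(k) = k*(4*k**3 - 4*k**2 - 3*k - 1)/16.
Then R = B(k−1)f/C = k*(4*k**3 - 4*k**2 - 3*k - 1)/(2*(2*k - 1)*(4*k**2 + 5*k + 2)), so s_k = R(k)·t_k = k*(4*k**3 - 4*k**2 - 3*k - 1).
Verify: 16*k**3 + 12*k**2 - 2*k - 4 matches t_k.
Telescoping: Σ = s_(13) − s_(3) = 104936 − (186) = 104750.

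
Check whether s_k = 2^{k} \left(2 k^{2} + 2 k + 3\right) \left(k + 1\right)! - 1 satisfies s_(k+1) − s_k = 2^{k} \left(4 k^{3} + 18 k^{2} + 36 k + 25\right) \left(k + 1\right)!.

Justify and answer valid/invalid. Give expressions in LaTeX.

Valid: the claim telescopes to t_k.

s_(k+1) = 2**(k + 1)*(2*k + 2*(k + 1)**2 + 5)*factorial(k + 2) - 1
s_(k+1) − s_k = 2**k*(4*k**3 + 18*k**2 + 36*k + 25)*factorial(k + 1)
(s_(k+1) − s_k) − t_k = 0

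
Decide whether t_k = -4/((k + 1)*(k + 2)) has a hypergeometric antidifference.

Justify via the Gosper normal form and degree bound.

Ratio r(k) = (k + 1)/(k + 3).
Take A(k)=k + 1, B(k)=k + 3, C(k)=1.
Set up (k + 1)·f(k+1) − (k + 2)·f(k) − (1) = 0.
Bound: deg f ≤ 1.
Match coefficients ⇒ f(k) = k.
So s_k = (B(k−1)f/C)·t_k = (k*(k + 2))·t_k = -4*k/(k + 1).
Check: Δs_k = -4/(k**2 + 3*k + 2). ✓

Yes. s_k = -4*k/(k + 1).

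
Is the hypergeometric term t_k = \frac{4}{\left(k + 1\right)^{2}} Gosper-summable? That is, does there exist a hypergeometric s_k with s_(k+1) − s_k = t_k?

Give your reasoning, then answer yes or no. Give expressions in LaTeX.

No — t_k has no hypergeometric antidifference.

The ratio is (k + 1)**2/(k + 2)**2.
Factor: A=k**2 + 2*k + 1; B=k**2 + 4*k + 4; C=1.
Key eq: (k**2 + 2*k + 1)·f(k+1) = (k**2 + 2*k + 1)·f(k) + (1).
From deg A=2, deg B=2, deg C=0: d=0.
Generic f = c0 gives residual -1; -1 = 0 cannot hold, so t_k is not Gosper-summable.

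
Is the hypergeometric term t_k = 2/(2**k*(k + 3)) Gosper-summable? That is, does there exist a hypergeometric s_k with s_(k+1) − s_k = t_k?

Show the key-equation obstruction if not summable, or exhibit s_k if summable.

No — key equation has no polynomial f.

Ratio r(k) = (k + 3)/(2*(k + 4)).
Factor: A=k/2 + 3/2; B=k + 4; C=1.
Need (k/2 + 3/2)·f(k+1) − (k + 3)·f(k) = 1.
d = -1 from the (1,1,0) case.
d = -1 < 0 ⇒ no nonzero polynomial f; not summable.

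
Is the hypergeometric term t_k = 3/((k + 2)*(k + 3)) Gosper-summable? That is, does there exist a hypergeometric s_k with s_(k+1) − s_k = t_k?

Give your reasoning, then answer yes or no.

Yes. s_k = 3*k/(2*(k + 2)).

The ratio is (k + 2)/(k + 4).
A = k + 2, B = k + 4, C = 1.
f must satisfy (k + 2)·f(k+1) − (k + 3)·f(k) = 1.
From deg A=1, deg B=1, deg C=0: d=1.
Solving with deg f ≤ 1: f(k) = k/2.
Then R = B(k−1)f/C = k*(k + 3)/2, so s_k = R(k)·t_k = 3*k/(2*(k + 2)).
Verify: 3/(k**2 + 5*k + 6) matches t_k.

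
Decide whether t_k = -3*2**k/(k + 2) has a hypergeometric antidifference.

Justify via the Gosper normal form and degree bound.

No — t_k has no hypergeometric antidifference.

r(k) = 2*(k + 2)/(k + 3) after simplifying.
So A=2*k + 4 and B=k + 3, with C=1.
Key eq: (2*k + 4)·f(k+1) = (k + 2)·f(k) + (1).
d = -1 from the (1,1,0) case.
d = -1 < 0 ⇒ no nonzero polynomial f; not summable.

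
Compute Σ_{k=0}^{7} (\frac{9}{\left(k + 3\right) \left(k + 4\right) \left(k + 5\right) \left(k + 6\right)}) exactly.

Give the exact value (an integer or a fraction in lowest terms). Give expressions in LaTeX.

t_(k+1)/t_k = (k + 3)/(k + 7).
Factor: A=k + 3; B=k + 7; C=1.
Key eq: (k + 3)·f(k+1) = (k + 6)·f(k) + (1).
Bound: deg f ≤ 3.
Solve for f: f(k) = k*(k**2 + 12*k + 47)/180 (degree 3 ≤ 3).
So s_k = (B(k−1)f/C)·t_k = (k*(k + 6)*(k**2 + 12*k + 47)/180)·t_k = k*(k**2 + 12*k + 47)/(20*(k + 3)*(k + 4)*(k + 5)).
s_(k+1) − s_k = 9/(k**4 + 18*k**3 + 119*k**2 + 342*k + 360) = t_k.
Telescoping: Σ = s_(8) − s_(0) = 69/1430 − (0) = 69/1430.

Σ = 69/1430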